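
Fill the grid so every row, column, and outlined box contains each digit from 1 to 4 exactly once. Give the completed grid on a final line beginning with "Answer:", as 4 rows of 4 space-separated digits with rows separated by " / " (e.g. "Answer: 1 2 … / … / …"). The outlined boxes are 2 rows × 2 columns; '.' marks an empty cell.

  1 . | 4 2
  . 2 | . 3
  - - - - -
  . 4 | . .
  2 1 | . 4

Step 1. [r3c3∈{1,2,3}] across row 3, 2 lands solely at r3c3. So r3c3=2.
Step 2. [r2c1∈{4}] only 4 remains possible at r2c1. So r2c1=4.
Step 3. [r1c2∈{3}] r1c2's peers cover all but 3 ⇒ r1c2=3.
Step 4. [r3c1∈{3}] nothing but 3 survives at r3c1 ⇒ r3c1=3.
Step 5. [r2c3∈{1}] r2c3 is down to just 1. So r2c3=1.
Step 6. [r4c3∈{3}] r4c3 has the single candidate 3. So r4c3=3.
Step 7. [r3c4∈{1}] r3c4 is down to just 1, so r3c4=1.

Answer: 1 3 4 2 / 4 2 1 3 / 3 4 2 1 / 2 1 3 4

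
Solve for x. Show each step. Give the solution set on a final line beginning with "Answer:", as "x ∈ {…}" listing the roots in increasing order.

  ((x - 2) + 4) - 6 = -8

Step 1. [((x - 2) + 4) - 6 = -8] the outer -6 inverts by adding 6, so sub: (x - 2) + 4 = -2.
Step 2. [(x - 2) + 4 = -2] subtract 4: x sits inside (… + 4) ⇒ sub: x - 2 = -6.
Step 3. [x - 2 = -6] add 2: x sits inside (… - 2), so sub: x = -4.

Answer: x ∈ {-4}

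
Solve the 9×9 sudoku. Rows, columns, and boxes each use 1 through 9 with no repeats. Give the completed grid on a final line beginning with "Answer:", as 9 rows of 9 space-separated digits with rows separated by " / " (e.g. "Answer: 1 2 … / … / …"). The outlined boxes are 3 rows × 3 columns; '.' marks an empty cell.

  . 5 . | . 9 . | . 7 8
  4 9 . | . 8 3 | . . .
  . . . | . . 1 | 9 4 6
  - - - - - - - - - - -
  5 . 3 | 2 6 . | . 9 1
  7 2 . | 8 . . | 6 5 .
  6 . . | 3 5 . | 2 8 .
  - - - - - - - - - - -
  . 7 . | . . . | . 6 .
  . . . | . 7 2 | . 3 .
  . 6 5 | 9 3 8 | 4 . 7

Step 1. [r7c1∈{1,2,3,8,9}] r7c1 is the only open cell in row 7 admitting 3. So r7c1=3.
Step 2. [r7c6∈{4,5}] across col 6, 5 lands solely at r7c6, so r7c6=5.
Step 3. [r8c1∈{1,8,9}] across col 1, 9 lands solely at r8c1. So r8c1=9.
Step 4. [r6c9∈{4}] only 4 remains possible at r6c9, so r6c9=4.
Step 5. [r1c6∈{4,6}] across col 6, 6 lands solely at r1c6 ⇒ r1c6=6.
Step 6. [r4c2∈{4,8}] row 4 places 8 nowhere but r4c2. So r4c2=8.
Step 7. [r5c3∈{1,4,9}] in box 4, 4 fits only at r5c3 ⇒ r5c3=4.
Step 8. [r7c5∈{1,4}] 4 has one home in col 5: r7c5 ⇒ r7c5=4.
Step 9. [r2c3∈{1,2,6,7}] 6 has one home in row 2: r2c3, so r2c3=6.
Step 10. [r3c3∈{2,7,8}] in col 3, 7 fits only at r3c3 ⇒ r3c3=7.
Step 11. [r7c4∈{1}] r7c4 has the single candidate 1, so r7c4=1.
Step 12. [r6c3∈{1,9}] across col 3, 9 lands solely at r6c3. So r6c3=9.
Step 13. [r7c7∈{8}] r7c7 has the single candidate 8. So r7c7=8.
Step 14. [r7c3∈{2}] only 2 remains possible at r7c3, so r7c3=2.
Step 15. [r9c1∈{1}] r9c1 is down to just 1 ⇒ r9c1=1.
Step 16. [r8c7∈{1,5}] 1 has one home in row 8: r8c7. So r8c7=1.
Step 17. [r2c9∈{2,5}] in col 9, 2 fits only at r2c9, so r2c9=2.
Step 18. [r2c4∈{5,7}] in row 2, 7 fits only at r2c4, so r2c4=7.
Step 19. [r4c6∈{4,7}] in row 4, 4 fits only at r4c6. So r4c6=4.
Step 20. [r1c1∈{2}] nothing but 2 survives at r1c1. So r1c1=2.
Step 21. [r1c3∈{1}] r1c3's peers cover all but 1. So r1c3=1.
Step 22. [r9c8∈{2}] nothing but 2 survives at r9c8. So r9c8=2.
Step 23. [r3c4∈{5}] nothing but 5 survives at r3c4 ⇒ r3c4=5.
Step 24. [r6c6∈{7}] r6c6 has the single candidate 7 ⇒ r6c6=7.
Step 25. [r8c2∈{4}] nothing but 4 survives at r8c2 ⇒ r8c2=4.
Step 26. [r8c3∈{8}] nothing but 8 survives at r8c3. So r8c3=8.
Step 27. [r3c1∈{8}] only 8 remains possible at r3c1 ⇒ r3c1=8.
Step 28. [r8c4∈{6}] nothing but 6 survives at r8c4, so r8c4=6.
Step 29. [r1c4∈{4}] nothing but 4 survives at r1c4 ⇒ r1c4=4.
Step 30. [r3c5∈{2}] r3c5's peers cover all but 2 ⇒ r3c5=2.
Step 31. [r6c2∈{1}] r6c2 has the single candidate 1. So r6c2=1.
Step 32. [r8c9∈{5}] r8c9 is down to just 5. So r8c9=5.
Step 33. [r4c7∈{7}] r4c7 has the single candidate 7, so r4c7=7.
Step 34. [r7c9∈{9}] only 9 remains possible at r7c9. So r7c9=9.
Step 35. [r5c5∈{1}] nothing but 1 survives at r5c5. So r5c5=1.
Step 36. [r3c2∈{3}] r3c2 is down to just 3. So r3c2=3.
Step 37. [r2c8∈{1}] only 1 remains possible at r2c8, so r2c8=1.
Step 38. [r1c7∈{3}] nothing but 3 survives at r1c7, so r1c7=3.
Step 39. [r5c9∈{3}] r5c9's peers cover all but 3, so r5c9=3.
Step 40. [r5c6∈{9}] only 9 remains possible at r5c6. So r5c6=9.
Step 41. [r2c7∈{5}] r2c7 is down to just 5. So r2c7=5.

Answer: 2 5 1 4 9 6 3 7 8 / 4 9 6 7 8 3 5 1 2 / 8 3 7 5 2 1 9 4 6 / 5 8 3 2 6 4 7 9 1 / 7 2 4 8 1 9 6 5 3 / 6 1 9 3 5 7 2 8 4 / 3 7 2 1 4 5 8 6 9 / 9 4 8 6 7 2 1 3 5 / 1 6 5 9 3 8 4 2 7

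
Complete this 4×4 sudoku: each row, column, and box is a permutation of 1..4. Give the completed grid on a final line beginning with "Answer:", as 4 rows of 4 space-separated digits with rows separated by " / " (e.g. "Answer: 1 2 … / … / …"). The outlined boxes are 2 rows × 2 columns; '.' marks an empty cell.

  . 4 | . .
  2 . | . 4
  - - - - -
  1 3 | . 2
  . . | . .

Step 1. [r2c3∈{1,3}] 3 has one home in row 2: r2c3. So r2c3=3.
Step 2. [r1c4∈{1}] nothing but 1 survives at r1c4 ⇒ r1c4=1.
Step 3. [r4c1∈{4}] nothing but 4 survives at r4c1. So r4c1=4.
Step 4. [r4c4∈{3}] only 3 remains possible at r4c4. So r4c4=3.
Step 5. [r1c3∈{2}] r1c3's peers cover all but 2. So r1c3=2.
Step 6. [r4c2∈{2}] r4c2 has the single candidate 2. So r4c2=2.
Step 7. [r4c3∈{1}] only 1 remains possible at r4c3 ⇒ r4c3=1.
Step 8. [r3c3∈{4}] only 4 remains possible at r3c3 ⇒ r3c3=4.
Step 9. [r1c1∈{3}] nothing but 3 survives at r1c1 ⇒ r1c1=3.
Step 10. [r2c2∈{1}] r2c2 is down to just 1 ⇒ r2c2=1.

Answer: 3 4 2 1 / 2 1 3 4 / 1 3 4 2 / 4 2 1 3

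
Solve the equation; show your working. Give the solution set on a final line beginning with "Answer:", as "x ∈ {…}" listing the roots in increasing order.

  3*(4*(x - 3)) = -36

Step 1. [3*(4*(x - 3)) = -36] leading coefficient 3: divide by 3, so div: 4*(x - 3) = -12.
Step 2. [4*(x - 3) = -12] LHS = 4·(…); ÷4 both sides ⇒ div: x - 3 = -3.
Step 3. [x - 3 = -3] peel the -3: add 3 from each side ⇒ sub: x = 0.

Answer: x ∈ {0}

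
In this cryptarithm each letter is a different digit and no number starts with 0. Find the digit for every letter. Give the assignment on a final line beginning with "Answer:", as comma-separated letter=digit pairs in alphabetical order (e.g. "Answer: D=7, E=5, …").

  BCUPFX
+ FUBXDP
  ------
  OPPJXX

Step 1. [col 1: X + P ≡ X (mod 10)] in column 1 we have X+P≡X with carry-in 0; given nothing yet and all letters distinct, none taken yet, that pins P to 0 ⇒ P=0.
Step 2. [col 1: X + P ≡ X (mod 10)] column 1 (X + P ≡ X (mod 10), carry-in 0) doesn't pin X yet; pick X=3 and continue, so X=3.
Step 3. [col 2: F + D ≡ X (mod 10)] several values work for F in column 2 (F + D ≡ X (mod 10), carry-in 0); try F=6. So F=6.
Step 4. [col 2: F + D ≡ X (mod 10)] in column 2 we have F+D≡X with carry-in 0; given F=6, X=3 and digits 0,3,6 already taken and all letters distinct, that pins D to 7 ⇒ D=7.
Step 5. [col 3: P + X ≡ J (mod 10)] column 3: given P=0, X=3, carry-in 1, and digits 0,3,6,7 already taken and all letters distinct, P+X≡J (mod 10) forces J=4 ⇒ J=4.
Step 6. [col 4: U + B ≡ P (mod 10)] no forcing yet in column 4 (carry-in 0); B=2 is free and consistent — try it. So B=2.
Step 7. [col 4: U + B ≡ P (mod 10)] in column 4 we have U+B≡P with carry-in 0; given B=2, P=0 and digits 0,2,3,4,6,7 already taken and all letters distinct, that pins U to 8. So U=8.
Step 8. [col 5: C + U ≡ P (mod 10)] column 5: given U=8, P=0, carry-in 1, and digits 0,2,3,4,6,7,8 already taken and all letters distinct, C+U≡P (mod 10) forces C=1, so C=1.
Step 9. [col 6: B + F ≡ O (mod 10)] column 6: given B=2, F=6, carry-in 1, and digits 0,1,2,3,4,6,7,8 already taken and all letters distinct, B+F≡O (mod 10) forces O=9 ⇒ O=9.

Answer: B=2, C=1, D=7, F=6, J=4, O=9, P=0, U=8, X=3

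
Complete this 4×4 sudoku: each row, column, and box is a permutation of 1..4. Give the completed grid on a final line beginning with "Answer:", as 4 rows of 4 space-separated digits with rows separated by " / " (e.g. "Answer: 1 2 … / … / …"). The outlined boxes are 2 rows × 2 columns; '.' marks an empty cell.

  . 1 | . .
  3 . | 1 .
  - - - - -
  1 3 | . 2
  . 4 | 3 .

Step 1. [r1c1∈{2,4}] in col 1, 4 fits only at r1c1, so r1c1=4.
Step 2. [r2c4∈{4}] r2c4 is down to just 4, so r2c4=4.
Step 3. [r2c2∈{2}] r2c2's peers cover all but 2. So r2c2=2.
Step 4. [r1c3∈{2}] r1c3 is down to just 2, so r1c3=2.
Step 5. [r1c4∈{3}] only 3 remains possible at r1c4. So r1c4=3.
Step 6. [r4c4∈{1}] only 1 remains possible at r4c4. So r4c4=1.
Step 7. [r3c3∈{4}] r3c3 is down to just 4, so r3c3=4.
Step 8. [r4c1∈{2}] r4c1 has the single candidate 2 ⇒ r4c1=2.

Answer: 4 1 2 3 / 3 2 1 4 / 1 3 4 2 / 2 4 3 1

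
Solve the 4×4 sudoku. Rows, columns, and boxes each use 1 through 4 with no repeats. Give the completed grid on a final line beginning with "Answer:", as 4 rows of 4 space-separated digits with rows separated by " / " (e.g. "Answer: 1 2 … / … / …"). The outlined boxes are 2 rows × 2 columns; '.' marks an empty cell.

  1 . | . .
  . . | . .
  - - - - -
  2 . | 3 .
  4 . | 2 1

Step 1. [r1c3∈{4}] only 4 remains possible at r1c3 ⇒ r1c3=4.
Step 2. [r2c1∈{3}] nothing but 3 survives at r2c1 ⇒ r2c1=3.
Step 3. [r1c2∈{2}] nothing but 2 survives at r1c2 ⇒ r1c2=2.
Step 4. [r2c3∈{1}] r2c3's peers cover all but 1 ⇒ r2c3=1.
Step 5. [r4c2∈{3}] r4c2 is down to just 3, so r4c2=3.
Step 6. [r3c4∈{4}] only 4 remains possible at r3c4, so r3c4=4.
Step 7. [r1c4∈{3}] r1c4 is down to just 3, so r1c4=3.
Step 8. [r3c2∈{1}] nothing but 1 survives at r3c2. So r3c2=1.
Step 9. [r2c2∈{4}] nothing but 4 survives at r2c2 ⇒ r2c2=4.
Step 10. [r2c4∈{2}] r2c4's peers cover all but 2, so r2c4=2.

Answer: 1 2 4 3 / 3 4 1 2 / 2 1 3 4 / 4 3 2 1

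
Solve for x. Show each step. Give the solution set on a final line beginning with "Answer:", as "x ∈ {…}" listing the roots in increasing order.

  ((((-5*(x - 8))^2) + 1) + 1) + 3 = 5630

Step 1. [((((-5*(x - 8))^2) + 1) + 1) + 3 = 5630] subtract 3: x sits inside (… + 3) ⇒ sub: (((-5*(x - 8))^2) + 1) + 1 = 5627.
Step 2. [(((-5*(x - 8))^2) + 1) + 1 = 5627] +1 is outermost — subtract 1 both sides ⇒ sub: ((-5*(x - 8))^2) + 1 = 5626.
Step 3. [((-5*(x - 8))^2) + 1 = 5626] the outer +1 inverts by subtracting 1 ⇒ sub: (-5*(x - 8))^2 = 5625.
Step 4. [(-5*(x - 8))^2 = 5625] LHS squared, RHS 5625 ≥ 0: apply √ (±). So sqrt: -5*(x - 8) = 75 or -75.
Step 5. [-5*(x - 8) = 75 or -75] LHS = -5·(…); ÷-5 both sides, so div: x - 8 = -15 or 15.
Step 6. [x - 8 = -15 or 15] the outer -8 inverts by adding 8, so sub: x = -7 or 23.

Answer: x ∈ {-7, 23}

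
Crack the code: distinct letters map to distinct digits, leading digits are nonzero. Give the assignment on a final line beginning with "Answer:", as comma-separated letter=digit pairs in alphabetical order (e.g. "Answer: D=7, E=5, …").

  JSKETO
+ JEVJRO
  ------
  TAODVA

Step 1. [col 1: O + O ≡ A (mod 10)] O=1 is one option consistent with column 1 (O + O ≡ A (mod 10), carry-in 0) — take it, so O=1.
Step 2. [col 1: O + O ≡ A (mod 10)] column 1 reads O+O+carry(0)=A with O=1; with digits 1 already taken and all letters distinct, the only value for A is 2 ⇒ A=2.
Step 3. [col 2: T + R ≡ V (mod 10)] T=9 is one option consistent with column 2 (T + R ≡ V (mod 10), carry-in 0) — take it. So T=9.
Step 4. [col 2: T + R ≡ V (mod 10)] no forcing yet in column 2 (carry-in 0); V=7 is free and consistent — try it, so V=7.
Step 5. [col 2: T + R ≡ V (mod 10)] column 2 reads T+R+carry(0)=V with T=9, V=7; with digits 1,2,7,9 already taken and all letters distinct, the only value for R is 8. So R=8.
Step 6. [col 3: E + J ≡ D (mod 10)] D=0 is one option consistent with column 3 (E + J ≡ D (mod 10), carry-in 1) — take it ⇒ D=0.
Step 7. [col 3: E + J ≡ D (mod 10)] several values work for J in column 3 (E + J ≡ D (mod 10), carry-in 1); try J=4, so J=4.
Step 8. [col 3: E + J ≡ D (mod 10)] from column 3 (J=4, D=0, carry-in 1, digits 0,1,2,4,7,8,9 already taken and all letters distinct): E must equal 5, so E=5.
Step 9. [col 4: K + V ≡ O (mod 10)] column 4: given V=7, O=1, carry-in 1, and digits 0,1,2,4,5,7,8,9 already taken and all letters distinct, K+V≡O (mod 10) forces K=3. So K=3.
Step 10. [col 5: S + E ≡ A (mod 10)] in column 5 we have S+E≡A with carry-in 1; given E=5, A=2 and digits 0,1,2,3,4,5,7,8,9 already taken and all letters distinct, that pins S to 6 ⇒ S=6.

Answer: A=2, D=0, E=5, J=4, K=3, O=1, R=8, S=6, T=9, V=7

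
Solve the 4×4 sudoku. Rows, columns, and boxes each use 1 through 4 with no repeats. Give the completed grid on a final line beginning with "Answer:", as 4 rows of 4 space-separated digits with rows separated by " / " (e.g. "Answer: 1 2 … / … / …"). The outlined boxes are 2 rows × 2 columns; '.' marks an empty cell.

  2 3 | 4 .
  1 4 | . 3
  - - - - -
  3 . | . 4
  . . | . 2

Step 1. [r3c3∈{1}] r3c3 has the single candidate 1. So r3c3=1.
Step 2. [r3c2∈{2}] r3c2 is down to just 2 ⇒ r3c2=2.
Step 3. [r4c2∈{1}] r4c2's peers cover all but 1, so r4c2=1.
Step 4. [r4c3∈{3}] r4c3 has the single candidate 3. So r4c3=3.
Step 5. [r2c3∈{2}] r2c3 is down to just 2, so r2c3=2.
Step 6. [r1c4∈{1}] r1c4 has the single candidate 1. So r1c4=1.
Step 7. [r4c1∈{4}] nothing but 4 survives at r4c1, so r4c1=4.

Answer: 2 3 4 1 / 1 4 2 3 / 3 2 1 4 / 4 1 3 2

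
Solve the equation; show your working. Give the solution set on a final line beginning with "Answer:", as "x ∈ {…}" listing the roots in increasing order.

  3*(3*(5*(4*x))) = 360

Step 1. [3*(3*(5*(4*x))) = 360] divide by the outer 3 ⇒ div: 3*(5*(4*x)) = 120.
Step 2. [3*(5*(4*x)) = 120] divide by the outer 3. So div: 5*(4*x) = 40.
Step 3. [5*(4*x) = 40] LHS = 5·(…); ÷5 both sides ⇒ div: 4*x = 8.
Step 4. [4*x = 8] leading coefficient 4: divide by 4. So div: x = 2.

Answer: x ∈ {2}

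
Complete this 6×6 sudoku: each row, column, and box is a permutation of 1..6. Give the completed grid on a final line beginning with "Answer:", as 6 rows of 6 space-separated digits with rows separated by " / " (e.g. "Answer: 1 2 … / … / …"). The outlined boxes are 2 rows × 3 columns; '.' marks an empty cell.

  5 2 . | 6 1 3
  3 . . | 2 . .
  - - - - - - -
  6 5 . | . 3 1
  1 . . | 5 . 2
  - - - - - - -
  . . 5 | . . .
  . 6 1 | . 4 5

Step 1. [r1c3∈{4}] r1c3 has the single candidate 4 ⇒ r1c3=4.
Step 2. [r5c2∈{3,4}] box 5 places 3 nowhere but r5c2, so r5c2=3.
Step 3. [r5c5∈{2,6}] 2 has one home in col 5: r5c5. So r5c5=2.
Step 4. [r4c5∈{6}] nothing but 6 survives at r4c5. So r4c5=6.
Step 5. [r6c4∈{3}] r6c4's peers cover all but 3 ⇒ r6c4=3.
Step 6. [r5c6∈{6}] r5c6 is down to just 6, so r5c6=6.
Step 7. [r2c5∈{5}] r2c5 has the single candidate 5, so r2c5=5.
Step 8. [r5c4∈{1}] r5c4 is down to just 1, so r5c4=1.
Step 9. [r4c2∈{4}] nothing but 4 survives at r4c2. So r4c2=4.
Step 10. [r3c3∈{2}] nothing but 2 survives at r3c3. So r3c3=2.
Step 11. [r2c6∈{4}] r2c6's peers cover all but 4, so r2c6=4.
Step 12. [r2c3∈{6}] r2c3's peers cover all but 6, so r2c3=6.
Step 13. [r2c2∈{1}] r2c2 has the single candidate 1, so r2c2=1.
Step 14. [r6c1∈{2}] r6c1's peers cover all but 2 ⇒ r6c1=2.
Step 15. [r3c4∈{4}] only 4 remains possible at r3c4, so r3c4=4.
Step 16. [r5c1∈{4}] r5c1's peers cover all but 4. So r5c1=4.
Step 17. [r4c3∈{3}] nothing but 3 survives at r4c3. So r4c3=3.

Answer: 5 2 4 6 1 3 / 3 1 6 2 5 4 / 6 5 2 4 3 1 / 1 4 3 5 6 2 / 4 3 5 1 2 6 / 2 6 1 3 4 5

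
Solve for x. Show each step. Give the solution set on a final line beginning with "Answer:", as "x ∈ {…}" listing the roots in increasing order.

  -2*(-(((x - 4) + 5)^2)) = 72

Step 1. [-2*(-(((x - 4) + 5)^2)) = 72] -2 out front; divide by -2 ⇒ div: -(((x - 4) + 5)^2) = -36.
Step 2. [-(((x - 4) + 5)^2) = -36] flip signs both sides, so neg: ((x - 4) + 5)^2 = 36.
Step 3. [((x - 4) + 5)^2 = 36] √ both sides: 36 ≥ 0 gives two branches, so sqrt: (x - 4) + 5 = 6 or -6.
Step 4. [(x - 4) + 5 = 6 or -6] subtract 5: x sits inside (… + 5), so sub: x - 4 = 1 or -11.
Step 5. [x - 4 = 1 or -11] -4 is outermost — add 4 both sides. So sub: x = 5 or -7.

Answer: x ∈ {-7, 5}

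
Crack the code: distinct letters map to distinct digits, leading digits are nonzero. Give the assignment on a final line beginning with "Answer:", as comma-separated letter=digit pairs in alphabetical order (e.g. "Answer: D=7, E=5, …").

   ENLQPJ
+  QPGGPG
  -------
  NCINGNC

Step 1. [col 1: J + G ≡ C (mod 10)] J=8 is one option consistent with column 1 (J + G ≡ C (mod 10), carry-in 0) — take it ⇒ J=8.
Step 2. [col 1: J + G ≡ C (mod 10)] G=4 is one option consistent with column 1 (J + G ≡ C (mod 10), carry-in 0) — take it ⇒ G=4.
Step 3. [col 1: J + G ≡ C (mod 10)] in column 1 we have J+G≡C with carry-in 0; given J=8, G=4 and digits 4,8 already taken and all letters distinct, that pins C to 2 ⇒ C=2.
Step 4. [col 2: P + P ≡ N (mod 10)] column 2 (P + P ≡ N (mod 10), carry-in 1) doesn't pin N yet; pick N=1 and continue, so N=1.
Step 5. [col 2: P + P ≡ N (mod 10)] P=5 is one option consistent with column 2 (P + P ≡ N (mod 10), carry-in 1) — take it ⇒ P=5.
Step 6. [col 3: Q + G ≡ G (mod 10)] in column 3 we have Q+G≡G with carry-in 1; given G=4 and digits 1,2,4,5,8 already taken and all letters distinct, that pins Q to 9 ⇒ Q=9.
Step 7. [col 4: L + G ≡ N (mod 10)] column 4 reads L+G+carry(1)=N with G=4, N=1; with digits 1,2,4,5,8,9 already taken and all letters distinct, the only value for L is 6. So L=6.
Step 8. [col 5: N + P ≡ I (mod 10)] from column 5 (N=1, P=5, carry-in 1, digits 1,2,4,5,6,8,9 already taken and all letters distinct): I must equal 7 ⇒ I=7.
Step 9. [col 6: E + Q ≡ C (mod 10)] in column 6 we have E+Q≡C with carry-in 0; given Q=9, C=2 and digits 1,2,4,5,6,7,8,9 already taken and all letters distinct, that pins E to 3, so E=3.

Answer: C=2, E=3, G=4, I=7, J=8, L=6, N=1, P=5, Q=9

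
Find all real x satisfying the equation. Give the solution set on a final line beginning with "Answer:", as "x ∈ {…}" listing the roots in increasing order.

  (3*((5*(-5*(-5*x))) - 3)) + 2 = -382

Step 1. [(3*((5*(-5*(-5*x))) - 3)) + 2 = -382] subtract 2: x sits inside (… + 2) ⇒ sub: 3*((5*(-5*(-5*x))) - 3) = -384.
Step 2. [3*((5*(-5*(-5*x))) - 3) = -384] leading coefficient 3: divide by 3 ⇒ div: (5*(-5*(-5*x))) - 3 = -128.
Step 3. [(5*(-5*(-5*x))) - 3 = -128] peel the -3: add 3 from each side. So sub: 5*(-5*(-5*x)) = -125.
Step 4. [5*(-5*(-5*x)) = -125] 5·(inner) — divide through by 5. So div: -5*(-5*x) = -25.
Step 5. [-5*(-5*x) = -25] -5 out front; divide by -5. So div: -5*x = 5.
Step 6. [-5*x = 5] -5·(inner) — divide through by -5. So div: x = -1.

Answer: x ∈ {-1}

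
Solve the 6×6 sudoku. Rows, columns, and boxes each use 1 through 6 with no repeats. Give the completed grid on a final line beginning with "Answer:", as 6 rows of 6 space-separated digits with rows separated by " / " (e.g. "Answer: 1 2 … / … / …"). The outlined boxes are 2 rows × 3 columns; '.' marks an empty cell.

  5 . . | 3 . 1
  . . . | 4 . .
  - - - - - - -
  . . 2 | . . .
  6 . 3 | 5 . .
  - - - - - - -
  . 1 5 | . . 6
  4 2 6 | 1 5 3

Step 1. [r1c5∈{2,6}] r1c5 is the only open cell in row 1 admitting 2. So r1c5=2.
Step 2. [r3c6∈{4}] nothing but 4 survives at r3c6 ⇒ r3c6=4.
Step 3. [r2c1∈{1,2,3}] row 2 places 2 nowhere but r2c1. So r2c1=2.
Step 4. [r1c2∈{4,6}] across row 1, 6 lands solely at r1c2 ⇒ r1c2=6.
Step 5. [r3c5∈{1,3,6}] in row 3, 3 fits only at r3c5. So r3c5=3.
Step 6. [r4c5∈{1}] r4c5 has the single candidate 1, so r4c5=1.
Step 7. [r5c1∈{3}] only 3 remains possible at r5c1 ⇒ r5c1=3.
Step 8. [r3c4∈{6}] r3c4 is down to just 6, so r3c4=6.
Step 9. [r2c5∈{6}] r2c5's peers cover all but 6. So r2c5=6.
Step 10. [r2c3∈{1}] r2c3 has the single candidate 1, so r2c3=1.
Step 11. [r3c2∈{5}] r3c2 is down to just 5 ⇒ r3c2=5.
Step 12. [r1c3∈{4}] nothing but 4 survives at r1c3. So r1c3=4.
Step 13. [r3c1∈{1}] only 1 remains possible at r3c1, so r3c1=1.
Step 14. [r5c5∈{4}] nothing but 4 survives at r5c5. So r5c5=4.
Step 15. [r2c6∈{5}] r2c6's peers cover all but 5 ⇒ r2c6=5.
Step 16. [r5c4∈{2}] r5c4 has the single candidate 2. So r5c4=2.
Step 17. [r2c2∈{3}] r2c2 has the single candidate 3, so r2c2=3.
Step 18. [r4c2∈{4}] r4c2 has the single candidate 4. So r4c2=4.
Step 19. [r4c6∈{2}] r4c6's peers cover all but 2 ⇒ r4c6=2.

Answer: 5 6 4 3 2 1 / 2 3 1 4 6 5 / 1 5 2 6 3 4 / 6 4 3 5 1 2 / 3 1 5 2 4 6 / 4 2 6 1 5 3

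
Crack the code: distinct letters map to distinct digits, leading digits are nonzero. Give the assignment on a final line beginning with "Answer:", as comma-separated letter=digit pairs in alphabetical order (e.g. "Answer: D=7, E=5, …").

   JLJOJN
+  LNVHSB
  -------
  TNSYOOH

Step 1. [col 1: N + B ≡ H (mod 10)] several values work for B in column 1 (N + B ≡ H (mod 10), carry-in 0); try B=6, so B=6.
Step 2. [col 1: N + B ≡ H (mod 10)] column 1 (N + B ≡ H (mod 10), carry-in 0) doesn't pin N yet; pick N=4 and continue. So N=4.
Step 3. [T] T is the leading digit of a 7-digit sum of two 6-digit numbers; the final carry is exactly 1. So T=1.
Step 4. [col 1: N + B ≡ H (mod 10)] in column 1 we have N+B≡H with carry-in 0; given N=4, B=6 and digits 1,4,6 already taken and all letters distinct, that pins H to 0, so H=0.
Step 5. [col 2: J + S ≡ O (mod 10)] J=5 is one option consistent with column 2 (J + S ≡ O (mod 10), carry-in 1) — take it ⇒ J=5.
Step 6. [col 2: J + S ≡ O (mod 10)] column 2 (J + S ≡ O (mod 10), carry-in 1) doesn't pin S yet; pick S=3 and continue. So S=3.
Step 7. [col 2: J + S ≡ O (mod 10)] in column 2 we have J+S≡O with carry-in 1; given J=5, S=3 and digits 0,1,3,4,5,6 already taken and all letters distinct, that pins O to 9. So O=9.
Step 8. [col 4: J + V ≡ Y (mod 10)] column 4 (J + V ≡ Y (mod 10), carry-in 0) doesn't pin V yet; pick V=7 and continue, so V=7.
Step 9. [col 4: J + V ≡ Y (mod 10)] column 4 reads J+V+carry(0)=Y with J=5, V=7; with digits 0,1,3,4,5,6,7,9 already taken and all letters distinct, the only value for Y is 2. So Y=2.
Step 10. [col 5: L + N ≡ S (mod 10)] in column 5 we have L+N≡S with carry-in 1; given N=4, S=3 and digits 0,1,2,3,4,5,6,7,9 already taken and all letters distinct, that pins L to 8, so L=8.

Answer: B=6, H=0, J=5, L=8, N=4, O=9, S=3, T=1, V=7, Y=2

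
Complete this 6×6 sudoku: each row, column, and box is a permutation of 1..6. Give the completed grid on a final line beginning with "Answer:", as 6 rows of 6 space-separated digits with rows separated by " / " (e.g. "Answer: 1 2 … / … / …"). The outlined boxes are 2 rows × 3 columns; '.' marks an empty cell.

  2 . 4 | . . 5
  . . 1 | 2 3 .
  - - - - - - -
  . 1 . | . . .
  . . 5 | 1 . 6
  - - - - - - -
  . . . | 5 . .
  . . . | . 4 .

Step 1. [r4c5∈{2}] only 2 remains possible at r4c5, so r4c5=2.
Step 2. [r3c3∈{2,3,6}] across row 3, 2 lands solely at r3c3. So r3c3=2.
Step 3. [r3c1∈{3,4,6}] in row 3, 6 fits only at r3c1, so r3c1=6.
Step 4. [r1c2∈{3,6}] 3 has one home in row 1: r1c2. So r1c2=3.
Step 5. [r4c1∈{3,4}] 3 has one home in row 4: r4c1, so r4c1=3.
Step 6. [r2c2∈{5,6}] 6 has one home in row 2: r2c2. So r2c2=6.
Step 7. [r6c2∈{2,5}] r6c2 is the only open cell in col 2 admitting 5 ⇒ r6c2=5.
Step 8. [r6c6∈{1,2,3}] row 6 places 2 nowhere but r6c6, so r6c6=2.
Step 9. [r5c6∈{1,3}] in col 6, 1 fits only at r5c6 ⇒ r5c6=1.
Step 10. [r6c4∈{3,6}] r6c4 is the only open cell in box 6 admitting 3, so r6c4=3.
Step 11. [r5c5∈{6}] nothing but 6 survives at r5c5. So r5c5=6.
Step 12. [r5c1∈{4}] r5c1's peers cover all but 4, so r5c1=4.
Step 13. [r2c6∈{4}] r2c6 has the single candidate 4 ⇒ r2c6=4.
Step 14. [r6c1∈{1}] r6c1 has the single candidate 1, so r6c1=1.
Step 15. [r5c3∈{3}] r5c3 has the single candidate 3 ⇒ r5c3=3.
Step 16. [r6c3∈{6}] only 6 remains possible at r6c3, so r6c3=6.
Step 17. [r5c2∈{2}] nothing but 2 survives at r5c2 ⇒ r5c2=2.
Step 18. [r3c6∈{3}] only 3 remains possible at r3c6. So r3c6=3.
Step 19. [r1c5∈{1}] r1c5's peers cover all but 1. So r1c5=1.
Step 20. [r3c4∈{4}] only 4 remains possible at r3c4. So r3c4=4.
Step 21. [r1c4∈{6}] r1c4 is down to just 6. So r1c4=6.
Step 22. [r3c5∈{5}] r3c5 has the single candidate 5. So r3c5=5.
Step 23. [r4c2∈{4}] nothing but 4 survives at r4c2. So r4c2=4.
Step 24. [r2c1∈{5}] nothing but 5 survives at r2c1, so r2c1=5.

Answer: 2 3 4 6 1 5 / 5 6 1 2 3 4 / 6 1 2 4 5 3 / 3 4 5 1 2 6 / 4 2 3 5 6 1 / 1 5 6 3 4 2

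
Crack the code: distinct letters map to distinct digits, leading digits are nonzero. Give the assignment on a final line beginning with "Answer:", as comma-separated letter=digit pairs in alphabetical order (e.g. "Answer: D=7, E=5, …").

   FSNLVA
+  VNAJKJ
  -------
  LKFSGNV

Step 1. [col 1: A + J ≡ V (mod 10)] column 1 (A + J ≡ V (mod 10), carry-in 0) doesn't pin V yet; pick V=3 and continue, so V=3.
Step 2. [L] L is the leading digit of a 7-digit sum of two 6-digit numbers; the final carry is exactly 1 ⇒ L=1.
Step 3. [col 1: A + J ≡ V (mod 10)] no forcing yet in column 1 (carry-in 0); J=5 is free and consistent — try it, so J=5.
Step 4. [col 1: A + J ≡ V (mod 10)] column 1: given J=5, V=3, carry-in 0, and digits 1,3,5 already taken and all letters distinct, A+J≡V (mod 10) forces A=8 ⇒ A=8.
Step 5. [col 2: V + K ≡ N (mod 10)] several values work for K in column 2 (V + K ≡ N (mod 10), carry-in 1); try K=0. So K=0.
Step 6. [col 2: V + K ≡ N (mod 10)] column 2: given V=3, K=0, carry-in 1, and digits 0,1,3,5,8 already taken and all letters distinct, V+K≡N (mod 10) forces N=4. So N=4.
Step 7. [col 3: L + J ≡ G (mod 10)] column 3: given L=1, J=5, carry-in 0, and digits 0,1,3,4,5,8 already taken and all letters distinct, L+J≡G (mod 10) forces G=6 ⇒ G=6.
Step 8. [col 4: N + A ≡ S (mod 10)] column 4: given N=4, A=8, carry-in 0, and digits 0,1,3,4,5,6,8 already taken and all letters distinct, N+A≡S (mod 10) forces S=2, so S=2.
Step 9. [col 5: S + N ≡ F (mod 10)] in column 5 we have S+N≡F with carry-in 1; given S=2, N=4 and digits 0,1,2,3,4,5,6,8 already taken and all letters distinct, that pins F to 7 ⇒ F=7.

Answer: A=8, F=7, G=6, J=5, K=0, L=1, N=4, S=2, V=3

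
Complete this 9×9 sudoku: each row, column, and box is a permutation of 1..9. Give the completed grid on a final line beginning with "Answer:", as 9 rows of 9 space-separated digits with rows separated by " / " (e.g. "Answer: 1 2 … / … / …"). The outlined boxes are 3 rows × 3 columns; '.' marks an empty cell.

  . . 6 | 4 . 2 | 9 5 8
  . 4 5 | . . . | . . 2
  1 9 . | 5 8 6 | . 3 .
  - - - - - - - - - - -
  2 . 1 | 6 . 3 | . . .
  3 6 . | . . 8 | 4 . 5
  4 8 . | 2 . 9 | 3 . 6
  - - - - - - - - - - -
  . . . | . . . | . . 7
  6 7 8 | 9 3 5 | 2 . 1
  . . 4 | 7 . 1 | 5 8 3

Step 1. [r7c8∈{4,6,9}] across box 9, 9 lands solely at r7c8. So r7c8=9.
Step 2. [r4c8∈{7}] r4c8 is down to just 7, so r4c8=7.
Step 3. [r2c7∈{1,6,7}] 1 has one home in col 7: r2c7. So r2c7=1.
Step 4. [r1c5∈{1,7}] in row 1, 1 fits only at r1c5, so r1c5=1.
Step 5. [r7c2∈{1,2,3,5}] in row 7, 1 fits only at r7c2. So r7c2=1.
Step 6. [r6c3∈{7}] only 7 remains possible at r6c3, so r6c3=7.
Step 7. [r4c5∈{4,5}] row 4 places 4 nowhere but r4c5 ⇒ r4c5=4.
Step 8. [r9c2∈{2}] r9c2 is down to just 2, so r9c2=2.
Step 9. [r2c6∈{7}] only 7 remains possible at r2c6. So r2c6=7.
Step 10. [r9c5∈{6}] nothing but 6 survives at r9c5, so r9c5=6.
Step 11. [r5c8∈{1,2}] in row 5, 2 fits only at r5c8, so r5c8=2.
Step 12. [r7c4∈{8}] r7c4 is down to just 8, so r7c4=8.
Step 13. [r2c1∈{8}] r2c1 has the single candidate 8. So r2c1=8.
Step 14. [r6c8∈{1}] r6c8 has the single candidate 1. So r6c8=1.
Step 15. [r8c8∈{4}] only 4 remains possible at r8c8 ⇒ r8c8=4.
Step 16. [r7c5∈{2}] nothing but 2 survives at r7c5 ⇒ r7c5=2.
Step 17. [r7c7∈{6}] r7c7 is down to just 6 ⇒ r7c7=6.
Step 18. [r4c2∈{5}] only 5 remains possible at r4c2. So r4c2=5.
Step 19. [r3c9∈{4}] only 4 remains possible at r3c9, so r3c9=4.
Step 20. [r3c3∈{2}] r3c3's peers cover all but 2. So r3c3=2.
Step 21. [r5c4∈{1}] r5c4's peers cover all but 1 ⇒ r5c4=1.
Step 22. [r9c1∈{9}] r9c1's peers cover all but 9 ⇒ r9c1=9.
Step 23. [r1c1∈{7}] r1c1 is down to just 7, so r1c1=7.
Step 24. [r4c7∈{8}] only 8 remains possible at r4c7 ⇒ r4c7=8.
Step 25. [r3c7∈{7}] r3c7's peers cover all but 7 ⇒ r3c7=7.
Step 26. [r2c8∈{6}] nothing but 6 survives at r2c8, so r2c8=6.
Step 27. [r1c2∈{3}] nothing but 3 survives at r1c2. So r1c2=3.
Step 28. [r6c5∈{5}] r6c5 has the single candidate 5, so r6c5=5.
Step 29. [r4c9∈{9}] nothing but 9 survives at r4c9 ⇒ r4c9=9.
Step 30. [r5c3∈{9}] r5c3 is down to just 9. So r5c3=9.
Step 31. [r7c3∈{3}] only 3 remains possible at r7c3, so r7c3=3.
Step 32. [r7c1∈{5}] r7c1 is down to just 5. So r7c1=5.
Step 33. [r5c5∈{7}] nothing but 7 survives at r5c5, so r5c5=7.
Step 34. [r2c4∈{3}] r2c4's peers cover all but 3, so r2c4=3.
Step 35. [r7c6∈{4}] nothing but 4 survives at r7c6 ⇒ r7c6=4.
Step 36. [r2c5∈{9}] r2c5 has the single candidate 9. So r2c5=9.

Answer: 7 3 6 4 1 2 9 5 8 / 8 4 5 3 9 7 1 6 2 / 1 9 2 5 8 6 7 3 4 / 2 5 1 6 4 3 8 7 9 / 3 6 9 1 7 8 4 2 5 / 4 8 7 2 5 9 3 1 6 / 5 1 3 8 2 4 6 9 7 / 6 7 8 9 3 5 2 4 1 / 9 2 4 7 6 1 5 8 3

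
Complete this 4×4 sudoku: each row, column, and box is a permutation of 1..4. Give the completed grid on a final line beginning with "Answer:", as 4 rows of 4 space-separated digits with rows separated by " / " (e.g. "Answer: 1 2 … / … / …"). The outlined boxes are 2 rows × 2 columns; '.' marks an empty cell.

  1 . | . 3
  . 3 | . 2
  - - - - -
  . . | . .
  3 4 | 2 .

Step 1. [r3c2∈{1,2}] in col 2, 1 fits only at r3c2, so r3c2=1.
Step 2. [r1c3∈{4}] nothing but 4 survives at r1c3 ⇒ r1c3=4.
Step 3. [r3c3∈{3}] only 3 remains possible at r3c3, so r3c3=3.
Step 4. [r1c2∈{2}] r1c2's peers cover all but 2, so r1c2=2.
Step 5. [r3c1∈{2}] only 2 remains possible at r3c1 ⇒ r3c1=2.
Step 6. [r2c1∈{4}] only 4 remains possible at r2c1, so r2c1=4.
Step 7. [r3c4∈{4}] r3c4's peers cover all but 4 ⇒ r3c4=4.
Step 8. [r2c3∈{1}] r2c3's peers cover all but 1. So r2c3=1.
Step 9. [r4c4∈{1}] r4c4 has the single candidate 1, so r4c4=1.

Answer: 1 2 4 3 / 4 3 1 2 / 2 1 3 4 / 3 4 2 1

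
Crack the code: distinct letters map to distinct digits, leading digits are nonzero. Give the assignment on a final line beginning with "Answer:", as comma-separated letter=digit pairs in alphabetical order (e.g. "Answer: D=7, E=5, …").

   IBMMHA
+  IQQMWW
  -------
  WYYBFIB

Step 1. [col 1: A + W ≡ B (mod 10)] several values work for A in column 1 (A + W ≡ B (mod 10), carry-in 0); try A=9. So A=9.
Step 2. [col 1: A + W ≡ B (mod 10)] several values work for W in column 1 (A + W ≡ B (mod 10), carry-in 0); try W=1, so W=1.
Step 3. [col 1: A + W ≡ B (mod 10)] column 1 reads A+W+carry(0)=B with A=9, W=1; with digits 1,9 already taken and all letters distinct, the only value for B is 0. So B=0.
Step 4. [col 2: H + W ≡ I (mod 10)] no forcing yet in column 2 (carry-in 1); H=5 is free and consistent — try it ⇒ H=5.
Step 5. [col 2: H + W ≡ I (mod 10)] in column 2 we have H+W≡I with carry-in 1; given H=5, W=1 and digits 0,1,5,9 already taken and all letters distinct, that pins I to 7, so I=7.
Step 6. [col 3: M + M ≡ F (mod 10)] several values work for M in column 3 (M + M ≡ F (mod 10), carry-in 0); try M=6. So M=6.
Step 7. [col 3: M + M ≡ F (mod 10)] in column 3 we have M+M≡F with carry-in 0; given M=6 and digits 0,1,5,6,7,9 already taken and all letters distinct, that pins F to 2 ⇒ F=2.
Step 8. [col 4: M + Q ≡ B (mod 10)] from column 4 (M=6, B=0, carry-in 1, digits 0,1,2,5,6,7,9 already taken and all letters distinct): Q must equal 3. So Q=3.
Step 9. [col 5: B + Q ≡ Y (mod 10)] in column 5 we have B+Q≡Y with carry-in 1; given B=0, Q=3 and digits 0,1,2,3,5,6,7,9 already taken and all letters distinct, that pins Y to 4 ⇒ Y=4.

Answer: A=9, B=0, F=2, H=5, I=7, M=6, Q=3, W=1, Y=4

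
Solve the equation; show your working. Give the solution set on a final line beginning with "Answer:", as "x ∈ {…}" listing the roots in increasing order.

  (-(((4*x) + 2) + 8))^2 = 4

Step 1. [(-(((4*x) + 2) + 8))^2 = 4] LHS squared, RHS 4 ≥ 0: apply √ (±). So sqrt: -(((4*x) + 2) + 8) = 2 or -2.
Step 2. [-(((4*x) + 2) + 8) = 2 or -2] flip signs both sides, so neg: ((4*x) + 2) + 8 = -2 or 2.
Step 3. [((4*x) + 2) + 8 = -2 or 2] +8 is outermost — subtract 8 both sides. So sub: (4*x) + 2 = -10 or -6.
Step 4. [(4*x) + 2 = -10 or -6] peel the +2: subtract 2 from each side. So sub: 4*x = -12 or -8.
Step 5. [4*x = -12 or -8] leading coefficient 4: divide by 4, so div: x = -3 or -2.

Answer: x ∈ {-3, -2}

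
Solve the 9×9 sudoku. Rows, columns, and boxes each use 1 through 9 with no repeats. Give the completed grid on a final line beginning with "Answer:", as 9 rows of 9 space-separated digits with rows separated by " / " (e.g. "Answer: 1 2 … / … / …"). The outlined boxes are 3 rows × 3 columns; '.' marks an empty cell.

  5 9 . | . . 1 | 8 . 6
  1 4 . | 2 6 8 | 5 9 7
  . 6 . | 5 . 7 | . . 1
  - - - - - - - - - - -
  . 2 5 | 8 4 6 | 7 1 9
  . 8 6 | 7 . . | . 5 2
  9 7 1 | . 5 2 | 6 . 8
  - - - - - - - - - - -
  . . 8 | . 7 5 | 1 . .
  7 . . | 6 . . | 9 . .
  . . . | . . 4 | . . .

Step 1. [r7c2∈{3}] only 3 remains possible at r7c2. So r7c2=3.
Step 2. [r1c5∈{3}] nothing but 3 survives at r1c5, so r1c5=3.
Step 3. [r6c8∈{3,4}] across row 6, 4 lands solely at r6c8, so r6c8=4.
Step 4. [r1c8∈{2}] r1c8 has the single candidate 2, so r1c8=2.
Step 5. [r7c1∈{2,4,6}] r7c1 is the only open cell in row 7 admitting 2, so r7c1=2.
Step 6. [r9c4∈{1,3,9}] across col 4, 1 lands solely at r9c4. So r9c4=1.
Step 7. [r3c8∈{3}] r3c8's peers cover all but 3, so r3c8=3.
Step 8. [r5c7∈{3}] r5c7's peers cover all but 3, so r5c7=3.
Step 9. [r9c8∈{6,7,8}] r9c8 is the only open cell in row 9 admitting 7 ⇒ r9c8=7.
Step 10. [r9c5∈{2,8,9}] r9c5 is the only open cell in row 9 admitting 8. So r9c5=8.
Step 11. [r9c2∈{5}] r9c2 is down to just 5 ⇒ r9c2=5.
Step 12. [r8c9∈{3,4,5}] row 8 places 5 nowhere but r8c9 ⇒ r8c9=5.
Step 13. [r3c5∈{9}] only 9 remains possible at r3c5, so r3c5=9.
Step 14. [r7c4∈{9}] nothing but 9 survives at r7c4 ⇒ r7c4=9.
Step 15. [r8c3∈{4}] only 4 remains possible at r8c3. So r8c3=4.
Step 16. [r5c5∈{1}] only 1 remains possible at r5c5, so r5c5=1.
Step 17. [r9c1∈{6}] nothing but 6 survives at r9c1. So r9c1=6.
Step 18. [r7c8∈{6}] nothing but 6 survives at r7c8. So r7c8=6.
Step 19. [r3c1∈{8}] r3c1's peers cover all but 8, so r3c1=8.
Step 20. [r9c9∈{3}] r9c9 is down to just 3, so r9c9=3.
Step 21. [r9c3∈{9}] only 9 remains possible at r9c3. So r9c3=9.
Step 22. [r3c7∈{4}] r3c7 has the single candidate 4, so r3c7=4.
Step 23. [r8c5∈{2}] r8c5 has the single candidate 2, so r8c5=2.
Step 24. [r6c4∈{3}] r6c4 is down to just 3. So r6c4=3.
Step 25. [r8c6∈{3}] nothing but 3 survives at r8c6, so r8c6=3.
Step 26. [r7c9∈{4}] nothing but 4 survives at r7c9 ⇒ r7c9=4.
Step 27. [r5c6∈{9}] r5c6's peers cover all but 9, so r5c6=9.
Step 28. [r8c2∈{1}] r8c2 has the single candidate 1, so r8c2=1.
Step 29. [r1c3∈{7}] only 7 remains possible at r1c3. So r1c3=7.
Step 30. [r4c1∈{3}] only 3 remains possible at r4c1 ⇒ r4c1=3.
Step 31. [r2c3∈{3}] r2c3 is down to just 3, so r2c3=3.
Step 32. [r1c4∈{4}] r1c4's peers cover all but 4, so r1c4=4.
Step 33. [r8c8∈{8}] only 8 remains possible at r8c8 ⇒ r8c8=8.
Step 34. [r9c7∈{2}] only 2 remains possible at r9c7. So r9c7=2.
Step 35. [r3c3∈{2}] nothing but 2 survives at r3c3, so r3c3=2.
Step 36. [r5c1∈{4}] r5c1 is down to just 4. So r5c1=4.

Answer: 5 9 7 4 3 1 8 2 6 / 1 4 3 2 6 8 5 9 7 / 8 6 2 5 9 7 4 3 1 / 3 2 5 8 4 6 7 1 9 / 4 8 6 7 1 9 3 5 2 / 9 7 1 3 5 2 6 4 8 / 2 3 8 9 7 5 1 6 4 / 7 1 4 6 2 3 9 8 5 / 6 5 9 1 8 4 2 7 3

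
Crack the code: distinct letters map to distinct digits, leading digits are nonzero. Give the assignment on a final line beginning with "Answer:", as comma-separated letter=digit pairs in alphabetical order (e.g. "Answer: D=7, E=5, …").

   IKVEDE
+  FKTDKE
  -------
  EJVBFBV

Step 1. [col 1: E + E ≡ V (mod 10)] V=2 is one option consistent with column 1 (E + E ≡ V (mod 10), carry-in 0) — take it. So V=2.
Step 2. [col 1: E + E ≡ V (mod 10)] several values work for E in column 1 (E + E ≡ V (mod 10), carry-in 0); try E=1, so E=1.
Step 3. [col 2: D + K ≡ B (mod 10)] no forcing yet in column 2 (carry-in 0); B=9 is free and consistent — try it ⇒ B=9.
Step 4. [col 2: D + K ≡ B (mod 10)] several values work for D in column 2 (D + K ≡ B (mod 10), carry-in 0); try D=3 ⇒ D=3.
Step 5. [col 2: D + K ≡ B (mod 10)] from column 2 (D=3, B=9, carry-in 0, digits 1,2,3,9 already taken and all letters distinct): K must equal 6 ⇒ K=6.
Step 6. [col 3: E + D ≡ F (mod 10)] from column 3 (E=1, D=3, carry-in 0, digits 1,2,3,6,9 already taken and all letters distinct): F must equal 4. So F=4.
Step 7. [col 4: V + T ≡ B (mod 10)] from column 4 (V=2, B=9, carry-in 0, digits 1,2,3,4,6,9 already taken and all letters distinct): T must equal 7. So T=7.
Step 8. [col 6: I + F ≡ J (mod 10)] column 6 (I + F ≡ J (mod 10), carry-in 1) doesn't pin I yet; pick I=5 and continue. So I=5.
Step 9. [col 6: I + F ≡ J (mod 10)] column 6 reads I+F+carry(1)=J with I=5, F=4; with digits 1,2,3,4,5,6,7,9 already taken and all letters distinct, the only value for J is 0, so J=0.

Answer: B=9, D=3, E=1, F=4, I=5, J=0, K=6, T=7, V=2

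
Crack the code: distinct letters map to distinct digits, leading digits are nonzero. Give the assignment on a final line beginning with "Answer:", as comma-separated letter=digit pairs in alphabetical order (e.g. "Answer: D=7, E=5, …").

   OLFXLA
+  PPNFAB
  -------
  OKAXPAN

Step 1. [col 1: A + B ≡ N (mod 10)] no forcing yet in column 1 (carry-in 0); N=3 is free and consistent — try it, so N=3.
Step 2. [O] the sum has 7 digits but both addends have 6; that extra leading digit O is the final carry, namely 1. So O=1.
Step 3. [col 1: A + B ≡ N (mod 10)] several values work for B in column 1 (A + B ≡ N (mod 10), carry-in 0); try B=6. So B=6.
Step 4. [col 1: A + B ≡ N (mod 10)] column 1: given B=6, N=3, carry-in 0, and digits 1,3,6 already taken and all letters distinct, A+B≡N (mod 10) forces A=7 ⇒ A=7.
Step 5. [col 2: L + A ≡ A (mod 10)] from column 2 (A=7, carry-in 1, digits 1,3,6,7 already taken and all letters distinct): L must equal 9, so L=9.
Step 6. [col 3: X + F ≡ P (mod 10)] column 3 (X + F ≡ P (mod 10), carry-in 1) doesn't pin X yet; pick X=5 and continue, so X=5.
Step 7. [col 3: X + F ≡ P (mod 10)] column 3 (X + F ≡ P (mod 10), carry-in 1) doesn't pin P yet; pick P=8 and continue, so P=8.
Step 8. [col 3: X + F ≡ P (mod 10)] column 3 reads X+F+carry(1)=P with X=5, P=8; with digits 1,3,5,6,7,8,9 already taken and all letters distinct, the only value for F is 2 ⇒ F=2.
Step 9. [col 6: O + P ≡ K (mod 10)] in column 6 we have O+P≡K with carry-in 1; given O=1, P=8 and digits 1,2,3,5,6,7,8,9 already taken and all letters distinct, that pins K to 0. So K=0.

Answer: A=7, B=6, F=2, K=0, L=9, N=3, O=1, P=8, X=5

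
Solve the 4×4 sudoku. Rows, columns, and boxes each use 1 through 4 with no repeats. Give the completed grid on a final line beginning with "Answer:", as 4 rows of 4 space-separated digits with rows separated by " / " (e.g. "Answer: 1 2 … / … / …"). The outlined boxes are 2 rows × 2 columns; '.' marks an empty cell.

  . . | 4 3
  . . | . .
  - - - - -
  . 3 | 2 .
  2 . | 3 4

Step 1. [r1c1∈{1}] r1c1 is down to just 1 ⇒ r1c1=1.
Step 2. [r2c4∈{1,2}] in col 4, 2 fits only at r2c4. So r2c4=2.
Step 3. [r2c2∈{4}] r2c2 is down to just 4, so r2c2=4.
Step 4. [r2c1∈{3}] only 3 remains possible at r2c1, so r2c1=3.
Step 5. [r2c3∈{1}] r2c3 is down to just 1, so r2c3=1.
Step 6. [r3c4∈{1}] r3c4 is down to just 1. So r3c4=1.
Step 7. [r4c2∈{1}] nothing but 1 survives at r4c2 ⇒ r4c2=1.
Step 8. [r3c1∈{4}] r3c1's peers cover all but 4 ⇒ r3c1=4.
Step 9. [r1c2∈{2}] nothing but 2 survives at r1c2 ⇒ r1c2=2.

Answer: 1 2 4 3 / 3 4 1 2 / 4 3 2 1 / 2 1 3 4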